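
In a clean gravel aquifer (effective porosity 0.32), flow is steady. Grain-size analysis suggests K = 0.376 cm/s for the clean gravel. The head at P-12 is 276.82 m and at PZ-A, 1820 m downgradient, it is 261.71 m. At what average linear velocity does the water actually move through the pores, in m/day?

8.43

Convert K: 0.376 cm/s × 864 = 324.9 m/day.
Hydraulic gradient i = (276.82 − 261.71) / 1820 = 15.11 / 1820 = 0.008302.
Darcy flux q = K · i = 324.9 × 0.008302 = 2.697 m/day.
Seepage velocity v = q / n_e = 2.697 / 0.32 = 8.428 m/day.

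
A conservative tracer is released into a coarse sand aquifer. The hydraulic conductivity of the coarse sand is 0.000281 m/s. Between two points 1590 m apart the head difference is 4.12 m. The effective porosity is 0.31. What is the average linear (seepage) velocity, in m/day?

0.203

Convert K: 0.000281 m/s × 86400 = 24.28 m/day.
Hydraulic gradient i = Δh / L = 4.12 / 1590 = 0.002591.
Darcy flux q = K · i = 24.28 × 0.002591 = 0.06291 m/day.
Seepage velocity v = q / n_e = 0.06291 / 0.31 = 0.2029 m/day.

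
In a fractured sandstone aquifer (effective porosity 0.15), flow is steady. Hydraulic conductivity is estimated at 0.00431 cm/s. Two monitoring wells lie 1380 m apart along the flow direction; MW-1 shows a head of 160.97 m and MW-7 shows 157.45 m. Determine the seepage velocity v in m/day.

0.0633

Convert K: 0.00431 cm/s × 864 = 3.724 m/day.
Hydraulic gradient i = (160.97 − 157.45) / 1380 = 3.52 / 1380 = 0.002551.
Darcy flux q = K · i = 3.724 × 0.002551 = 0.009498 m/day.
Seepage velocity v = q / n_e = 0.009498 / 0.15 = 0.06332 m/day.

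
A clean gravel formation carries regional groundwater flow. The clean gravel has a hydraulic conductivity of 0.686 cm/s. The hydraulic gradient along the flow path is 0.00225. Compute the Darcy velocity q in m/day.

Convert K: 0.686 cm/s × 864 = 592.7 m/day.
Hydraulic gradient i = 0.00225.
Specific discharge q = K · i = 592.7 × 0.002250 = 1.334 m/day.

1.33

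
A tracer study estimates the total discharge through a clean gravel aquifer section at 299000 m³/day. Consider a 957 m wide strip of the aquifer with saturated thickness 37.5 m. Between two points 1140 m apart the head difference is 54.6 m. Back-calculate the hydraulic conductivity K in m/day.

Cross-sectional area A = 957 × 37.5 = 35888 m².
Hydraulic gradient i = Δh / L = 54.6 / 1140 = 0.04789.
From Q = K·A·i, K = Q / (A·i) = 299000 / (35888 × 0.04789) = 174.0 m/day.

174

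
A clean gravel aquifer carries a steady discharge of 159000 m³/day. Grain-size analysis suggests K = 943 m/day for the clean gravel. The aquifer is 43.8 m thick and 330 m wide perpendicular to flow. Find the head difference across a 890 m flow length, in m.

Cross-sectional area A = 330 × 43.8 = 14454 m².
From Q = K·A·i, i = Q / (K·A) = 159000 / (943.0 × 14454) = 0.01167.
Head loss Δh = i · L = 0.01167 × 890 = 10.38 m.

10.4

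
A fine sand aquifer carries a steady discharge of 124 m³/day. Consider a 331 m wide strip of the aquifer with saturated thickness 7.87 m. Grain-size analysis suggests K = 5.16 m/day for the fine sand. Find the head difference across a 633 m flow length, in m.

5.84

Cross-sectional area A = 331 × 7.87 = 2605 m².
From Q = K·A·i, i = Q / (K·A) = 124 / (5.160 × 2605) = 0.009225.
Head loss Δh = i · L = 0.009225 × 633 = 5.839 m.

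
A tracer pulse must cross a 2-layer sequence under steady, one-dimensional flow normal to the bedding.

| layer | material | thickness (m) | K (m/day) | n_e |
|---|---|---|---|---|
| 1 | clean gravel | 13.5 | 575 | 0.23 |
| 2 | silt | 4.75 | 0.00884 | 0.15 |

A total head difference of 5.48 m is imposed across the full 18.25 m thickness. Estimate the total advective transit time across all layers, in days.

With flow normal to the layers, continuity requires the same specific discharge q through every layer.
Σ(b_i/K_i) = 13.5/575 + 4.75/0.00884 = 537.4 d.
q = Δh / Σ(b_i/K_i) = 5.48 / 537.4 = 0.01020 m/day.
In each layer the seepage velocity is v_i = q/n_i, so the layer transit time is t_i = b_i·n_i / q:
  layer 1 (clean gravel): t_1 = 13.5 × 0.23 / 0.01020 = 304.5 d
  layer 2 (silt): t_2 = 4.75 × 0.15 / 0.01020 = 69.87 d
Total t = Σ t_i = 374.3 days.

374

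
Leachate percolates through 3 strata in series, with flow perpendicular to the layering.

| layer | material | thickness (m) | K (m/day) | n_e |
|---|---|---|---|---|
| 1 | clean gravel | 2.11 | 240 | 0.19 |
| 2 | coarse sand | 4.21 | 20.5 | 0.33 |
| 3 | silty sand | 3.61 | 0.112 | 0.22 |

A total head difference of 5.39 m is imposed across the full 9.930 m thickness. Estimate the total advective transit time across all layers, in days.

With flow normal to the layers, continuity requires the same specific discharge q through every layer.
Σ(b_i/K_i) = 2.11/240 + 4.21/20.5 + 3.61/0.112 = 32.45 d.
q = Δh / Σ(b_i/K_i) = 5.39 / 32.45 = 0.1661 m/day.
In each layer the seepage velocity is v_i = q/n_i, so the layer transit time is t_i = b_i·n_i / q:
  layer 1 (clean gravel): t_1 = 2.11 × 0.19 / 0.1661 = 2.413 d
  layer 2 (coarse sand): t_2 = 4.21 × 0.33 / 0.1661 = 8.363 d
  layer 3 (silty sand): t_3 = 3.61 × 0.22 / 0.1661 = 4.781 d
Total t = Σ t_i = 15.56 days.

15.6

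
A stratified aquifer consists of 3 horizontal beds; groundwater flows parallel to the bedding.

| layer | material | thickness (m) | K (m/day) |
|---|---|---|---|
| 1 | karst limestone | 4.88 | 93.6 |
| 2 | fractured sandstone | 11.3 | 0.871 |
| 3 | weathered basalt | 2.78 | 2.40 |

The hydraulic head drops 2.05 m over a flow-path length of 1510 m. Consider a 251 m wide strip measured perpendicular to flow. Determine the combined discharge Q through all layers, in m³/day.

Flow is parallel to layering, so each bed carries its own Darcy discharge and the transmissivities add.
Σ(K_i·b_i) = 93.6×4.88 + 0.871×11.3 + 2.40×2.78 = 473.3 m²/day.
Hydraulic gradient i = Δh / L = 2.05 / 1510 = 0.001358.
Q = Σ(K_i·b_i) · W · i = 473.3 × 251 × 0.001358 = 161.3 m³/day.

161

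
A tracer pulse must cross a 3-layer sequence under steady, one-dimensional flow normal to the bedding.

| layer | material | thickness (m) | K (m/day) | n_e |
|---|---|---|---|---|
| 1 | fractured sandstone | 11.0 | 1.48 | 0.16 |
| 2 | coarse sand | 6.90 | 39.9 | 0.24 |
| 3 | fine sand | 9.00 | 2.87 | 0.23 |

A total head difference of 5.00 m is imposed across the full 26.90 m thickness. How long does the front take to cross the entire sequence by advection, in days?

11.8

With flow normal to the layers, continuity requires the same specific discharge q through every layer.
Σ(b_i/K_i) = 11.0/1.48 + 6.90/39.9 + 9.00/2.87 = 10.74 d.
q = Δh / Σ(b_i/K_i) = 5.00 / 10.74 = 0.4655 m/day.
In each layer the seepage velocity is v_i = q/n_i, so the layer transit time is t_i = b_i·n_i / q:
  layer 1 (fractured sandstone): t_1 = 11.0 × 0.16 / 0.4655 = 3.781 d
  layer 2 (coarse sand): t_2 = 6.90 × 0.24 / 0.4655 = 3.558 d
  layer 3 (fine sand): t_3 = 9.00 × 0.23 / 0.4655 = 4.447 d
Total t = Σ t_i = 11.79 days.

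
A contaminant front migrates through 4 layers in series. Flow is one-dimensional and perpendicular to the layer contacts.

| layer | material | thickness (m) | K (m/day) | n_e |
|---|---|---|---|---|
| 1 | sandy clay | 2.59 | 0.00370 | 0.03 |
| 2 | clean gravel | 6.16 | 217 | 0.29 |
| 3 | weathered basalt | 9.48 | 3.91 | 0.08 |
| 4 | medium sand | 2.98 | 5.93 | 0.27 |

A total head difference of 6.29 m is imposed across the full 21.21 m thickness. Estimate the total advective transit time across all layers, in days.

383

With flow normal to the layers, continuity requires the same specific discharge q through every layer.
Σ(b_i/K_i) = 2.59/0.00370 + 6.16/217 + 9.48/3.91 + 2.98/5.93 = 703.0 d.
q = Δh / Σ(b_i/K_i) = 6.29 / 703.0 = 0.008948 m/day.
In each layer the seepage velocity is v_i = q/n_i, so the layer transit time is t_i = b_i·n_i / q:
  layer 1 (sandy clay): t_1 = 2.59 × 0.03 / 0.008948 = 8.684 d
  layer 2 (clean gravel): t_2 = 6.16 × 0.29 / 0.008948 = 199.6 d
  layer 3 (weathered basalt): t_3 = 9.48 × 0.08 / 0.008948 = 84.76 d
  layer 4 (medium sand): t_4 = 2.98 × 0.27 / 0.008948 = 89.92 d
Total t = Σ t_i = 383.0 days.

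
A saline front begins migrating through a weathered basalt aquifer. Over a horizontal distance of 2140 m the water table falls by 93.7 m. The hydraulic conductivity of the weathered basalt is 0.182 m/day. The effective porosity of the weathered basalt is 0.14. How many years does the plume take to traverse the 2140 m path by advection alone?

Hydraulic gradient i = Δh / L = 93.7 / 2140 = 0.04379.
Darcy flux q = K · i = 0.1820 × 0.04379 = 0.007969 m/day.
Seepage velocity v = q / n_e = 0.007969 / 0.14 = 0.05692 m/day.
Travel time t = L / v = 2140 / 0.05692 = 37596 days = 102.9 years.

103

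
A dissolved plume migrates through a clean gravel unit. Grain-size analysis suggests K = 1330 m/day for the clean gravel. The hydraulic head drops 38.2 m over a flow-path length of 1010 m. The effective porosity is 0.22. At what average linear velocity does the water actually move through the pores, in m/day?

Hydraulic gradient i = Δh / L = 38.2 / 1010 = 0.03782.
Darcy flux q = K · i = 1330 × 0.03782 = 50.30 m/day.
Seepage velocity v = q / n_e = 50.30 / 0.22 = 228.6 m/day.

229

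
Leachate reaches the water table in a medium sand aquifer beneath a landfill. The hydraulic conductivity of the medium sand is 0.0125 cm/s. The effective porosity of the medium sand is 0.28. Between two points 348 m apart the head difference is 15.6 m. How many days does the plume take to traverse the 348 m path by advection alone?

201

Convert K: 0.0125 cm/s × 864 = 10.80 m/day.
Hydraulic gradient i = Δh / L = 15.6 / 348 = 0.04483.
Darcy flux q = K · i = 10.80 × 0.04483 = 0.4841 m/day.
Seepage velocity v = q / n_e = 0.4841 / 0.28 = 1.729 m/day.
Travel time t = L / v = 348 / 1.729 = 201.3 days.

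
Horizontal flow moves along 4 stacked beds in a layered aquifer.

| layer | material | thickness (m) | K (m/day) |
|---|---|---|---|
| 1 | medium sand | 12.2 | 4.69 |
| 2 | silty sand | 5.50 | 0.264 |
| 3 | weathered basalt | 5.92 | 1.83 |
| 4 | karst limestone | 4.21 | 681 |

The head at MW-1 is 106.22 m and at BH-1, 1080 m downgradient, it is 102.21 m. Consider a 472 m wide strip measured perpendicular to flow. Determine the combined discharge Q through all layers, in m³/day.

5150

Flow is parallel to layering, so each bed carries its own Darcy discharge and the transmissivities add.
Σ(K_i·b_i) = 4.69×12.2 + 0.264×5.50 + 1.83×5.92 + 681×4.21 = 2937 m²/day.
Hydraulic gradient i = (106.22 − 102.21) / 1080 = 4.01 / 1080 = 0.003713.
Q = Σ(K_i·b_i) · W · i = 2937 × 472 × 0.003713 = 5146 m³/day.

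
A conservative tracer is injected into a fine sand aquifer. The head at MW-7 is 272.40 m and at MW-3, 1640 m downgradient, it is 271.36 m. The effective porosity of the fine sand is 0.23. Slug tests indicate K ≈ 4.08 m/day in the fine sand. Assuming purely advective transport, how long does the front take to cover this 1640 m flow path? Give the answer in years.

Hydraulic gradient i = (272.40 − 271.36) / 1640 = 1.04 / 1640 = 0.0006341.
Darcy flux q = K · i = 4.080 × 0.0006341 = 0.002587 m/day.
Seepage velocity v = q / n_e = 0.002587 / 0.23 = 0.01125 m/day.
Travel time t = L / v = 1640 / 0.01125 = 1.458e+05 days = 399.1 years.

399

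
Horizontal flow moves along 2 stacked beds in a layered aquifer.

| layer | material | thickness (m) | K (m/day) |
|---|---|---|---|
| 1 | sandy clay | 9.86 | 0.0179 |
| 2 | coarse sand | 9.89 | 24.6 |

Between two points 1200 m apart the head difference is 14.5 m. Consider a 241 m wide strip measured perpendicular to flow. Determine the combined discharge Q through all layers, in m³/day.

Flow is parallel to layering, so each bed carries its own Darcy discharge and the transmissivities add.
Σ(K_i·b_i) = 0.0179×9.86 + 24.6×9.89 = 243.5 m²/day.
Hydraulic gradient i = Δh / L = 14.5 / 1200 = 0.01208.
Q = Σ(K_i·b_i) · W · i = 243.5 × 241 × 0.01208 = 709.0 m³/day.

709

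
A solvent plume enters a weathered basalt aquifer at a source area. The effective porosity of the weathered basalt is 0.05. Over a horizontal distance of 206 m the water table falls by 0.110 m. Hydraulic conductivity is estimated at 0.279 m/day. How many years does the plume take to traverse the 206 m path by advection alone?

Hydraulic gradient i = Δh / L = 0.110 / 206 = 0.0005340.
Darcy flux q = K · i = 0.2790 × 0.0005340 = 0.0001490 m/day.
Seepage velocity v = q / n_e = 0.0001490 / 0.05 = 0.002980 m/day.
Travel time t = L / v = 206 / 0.002980 = 69137 days = 189.3 years.

189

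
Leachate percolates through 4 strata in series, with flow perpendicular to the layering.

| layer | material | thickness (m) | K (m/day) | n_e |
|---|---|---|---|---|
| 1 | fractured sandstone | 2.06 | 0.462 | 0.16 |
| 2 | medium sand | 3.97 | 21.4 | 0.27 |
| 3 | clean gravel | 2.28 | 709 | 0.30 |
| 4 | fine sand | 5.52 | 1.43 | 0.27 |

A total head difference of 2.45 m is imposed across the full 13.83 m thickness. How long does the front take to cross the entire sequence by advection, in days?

12.4

With flow normal to the layers, continuity requires the same specific discharge q through every layer.
Σ(b_i/K_i) = 2.06/0.462 + 3.97/21.4 + 2.28/709 + 5.52/1.43 = 8.508 d.
q = Δh / Σ(b_i/K_i) = 2.45 / 8.508 = 0.2880 m/day.
In each layer the seepage velocity is v_i = q/n_i, so the layer transit time is t_i = b_i·n_i / q:
  layer 1 (fractured sandstone): t_1 = 2.06 × 0.16 / 0.2880 = 1.145 d
  layer 2 (medium sand): t_2 = 3.97 × 0.27 / 0.2880 = 3.722 d
  layer 3 (clean gravel): t_3 = 2.28 × 0.30 / 0.2880 = 2.375 d
  layer 4 (fine sand): t_4 = 5.52 × 0.27 / 0.2880 = 5.175 d
Total t = Σ t_i = 12.42 days.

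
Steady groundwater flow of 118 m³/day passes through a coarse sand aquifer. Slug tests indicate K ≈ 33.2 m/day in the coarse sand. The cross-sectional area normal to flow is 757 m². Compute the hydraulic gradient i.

0.00470

From Q = K·A·i, i = Q / (K·A) = 118 / (33.20 × 757.0) = 0.004695.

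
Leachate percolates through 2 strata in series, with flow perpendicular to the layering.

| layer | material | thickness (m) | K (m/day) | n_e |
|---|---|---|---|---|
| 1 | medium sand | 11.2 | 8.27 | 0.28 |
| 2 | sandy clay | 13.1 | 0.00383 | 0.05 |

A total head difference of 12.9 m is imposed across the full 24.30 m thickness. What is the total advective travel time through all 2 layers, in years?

With flow normal to the layers, continuity requires the same specific discharge q through every layer.
Σ(b_i/K_i) = 11.2/8.27 + 13.1/0.00383 = 3422 d.
q = Δh / Σ(b_i/K_i) = 12.9 / 3422 = 0.003770 m/day.
In each layer the seepage velocity is v_i = q/n_i, so the layer transit time is t_i = b_i·n_i / q:
  layer 1 (medium sand): t_1 = 11.2 × 0.28 / 0.003770 = 831.8 d
  layer 2 (sandy clay): t_2 = 13.1 × 0.05 / 0.003770 = 173.7 d
Total t = Σ t_i = 1006 days = 2.753 years.

2.75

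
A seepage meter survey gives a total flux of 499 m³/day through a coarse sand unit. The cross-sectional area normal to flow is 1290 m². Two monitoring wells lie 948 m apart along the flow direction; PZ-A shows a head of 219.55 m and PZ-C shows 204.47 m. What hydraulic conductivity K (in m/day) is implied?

Hydraulic gradient i = (219.55 − 204.47) / 948 = 15.08 / 948 = 0.01591.
From Q = K·A·i, K = Q / (A·i) = 499 / (1290 × 0.01591) = 24.32 m/day.

24.3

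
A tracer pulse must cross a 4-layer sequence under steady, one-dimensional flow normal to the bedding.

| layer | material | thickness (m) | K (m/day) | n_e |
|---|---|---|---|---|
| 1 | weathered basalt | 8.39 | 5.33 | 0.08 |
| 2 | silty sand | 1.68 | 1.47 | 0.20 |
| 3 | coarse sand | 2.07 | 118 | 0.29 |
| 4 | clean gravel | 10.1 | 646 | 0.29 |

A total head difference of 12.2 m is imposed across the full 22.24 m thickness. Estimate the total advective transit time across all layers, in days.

1.02

With flow normal to the layers, continuity requires the same specific discharge q through every layer.
Σ(b_i/K_i) = 8.39/5.33 + 1.68/1.47 + 2.07/118 + 10.1/646 = 2.750 d.
q = Δh / Σ(b_i/K_i) = 12.2 / 2.750 = 4.436 m/day.
In each layer the seepage velocity is v_i = q/n_i, so the layer transit time is t_i = b_i·n_i / q:
  layer 1 (weathered basalt): t_1 = 8.39 × 0.08 / 4.436 = 0.1513 d
  layer 2 (silty sand): t_2 = 1.68 × 0.20 / 4.436 = 0.07574 d
  layer 3 (coarse sand): t_3 = 2.07 × 0.29 / 4.436 = 0.1353 d
  layer 4 (clean gravel): t_4 = 10.1 × 0.29 / 4.436 = 0.6603 d
Total t = Σ t_i = 1.023 days.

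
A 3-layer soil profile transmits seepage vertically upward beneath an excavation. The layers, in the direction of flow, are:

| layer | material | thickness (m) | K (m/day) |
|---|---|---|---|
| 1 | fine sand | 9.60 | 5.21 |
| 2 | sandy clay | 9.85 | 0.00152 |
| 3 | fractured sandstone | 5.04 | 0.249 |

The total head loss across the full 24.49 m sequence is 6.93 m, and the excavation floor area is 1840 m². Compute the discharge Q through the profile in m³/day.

Flow is perpendicular to layering, so the layers act in series and the equivalent K is the thickness-weighted harmonic mean.
Total thickness L = 9.60 + 9.85 + 5.04 = 24.49 m.
Σ(b_i/K_i) = 9.60/5.21 + 9.85/0.00152 + 5.04/0.249 = 6502 d.
K_eq = L / Σ(b_i/K_i) = 24.49 / 6502 = 0.003766 m/day.
Q = K_eq · A · (Δh/L) = 0.003766 × 1840 × (6.93/24.49) = 1.961 m³/day.

1.96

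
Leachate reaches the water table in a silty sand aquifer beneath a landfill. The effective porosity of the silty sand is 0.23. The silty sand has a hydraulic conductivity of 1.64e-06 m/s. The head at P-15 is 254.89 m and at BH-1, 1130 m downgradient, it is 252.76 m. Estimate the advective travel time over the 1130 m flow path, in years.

Convert K: 1.64e-06 m/s × 86400 = 0.1417 m/day.
Hydraulic gradient i = (254.89 − 252.76) / 1130 = 2.13 / 1130 = 0.001885.
Darcy flux q = K · i = 0.1417 × 0.001885 = 0.0002671 m/day.
Seepage velocity v = q / n_e = 0.0002671 / 0.23 = 0.001161 m/day.
Travel time t = L / v = 1130 / 0.001161 = 9.731e+05 days = 2664 years.

2660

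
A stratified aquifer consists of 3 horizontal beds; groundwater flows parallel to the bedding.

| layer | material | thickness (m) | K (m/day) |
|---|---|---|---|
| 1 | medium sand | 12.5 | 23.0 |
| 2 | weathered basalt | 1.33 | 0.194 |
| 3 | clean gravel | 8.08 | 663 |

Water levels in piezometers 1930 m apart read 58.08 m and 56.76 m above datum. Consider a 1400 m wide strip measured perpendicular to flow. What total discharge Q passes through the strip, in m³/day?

Flow is parallel to layering, so each bed carries its own Darcy discharge and the transmissivities add.
Σ(K_i·b_i) = 23.0×12.5 + 0.194×1.33 + 663×8.08 = 5645 m²/day.
Hydraulic gradient i = (58.08 − 56.76) / 1930 = 1.32 / 1930 = 0.0006839.
Q = Σ(K_i·b_i) · W · i = 5645 × 1400 × 0.0006839 = 5405 m³/day.

5400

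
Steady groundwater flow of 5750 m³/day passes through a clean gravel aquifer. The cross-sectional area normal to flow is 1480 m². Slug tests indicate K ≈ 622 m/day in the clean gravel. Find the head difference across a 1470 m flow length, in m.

From Q = K·A·i, i = Q / (K·A) = 5750 / (622.0 × 1480) = 0.006246.
Head loss Δh = i · L = 0.006246 × 1470 = 9.182 m.

9.18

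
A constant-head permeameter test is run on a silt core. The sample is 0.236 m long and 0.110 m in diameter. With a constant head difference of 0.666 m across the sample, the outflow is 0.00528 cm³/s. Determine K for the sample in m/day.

Cross-sectional area A = π·(d/2)² = π × (0.110/2)² = 0.009503 m².
Convert discharge: 0.00528 cm³/s = 5.280e-09 m³/s.
Darcy's law rearranged: K = Q·L / (A·Δh) = 5.280e-09 × 0.236 / (0.009503 × 0.666) = 1.969e-07 m/s = 0.01701 m/day.

0.0170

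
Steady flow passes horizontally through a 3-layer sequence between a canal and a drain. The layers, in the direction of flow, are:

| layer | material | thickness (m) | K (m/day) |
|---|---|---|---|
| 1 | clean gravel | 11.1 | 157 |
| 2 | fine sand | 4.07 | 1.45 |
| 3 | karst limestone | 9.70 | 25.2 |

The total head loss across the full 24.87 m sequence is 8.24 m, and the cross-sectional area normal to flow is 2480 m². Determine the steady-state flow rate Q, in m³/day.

Flow is perpendicular to layering, so the layers act in series and the equivalent K is the thickness-weighted harmonic mean.
Total thickness L = 11.1 + 4.07 + 9.70 = 24.87 m.
Σ(b_i/K_i) = 11.1/157 + 4.07/1.45 + 9.70/25.2 = 3.263 d.
K_eq = L / Σ(b_i/K_i) = 24.87 / 3.263 = 7.623 m/day.
Q = K_eq · A · (Δh/L) = 7.623 × 2480 × (8.24/24.87) = 6264 m³/day.

6260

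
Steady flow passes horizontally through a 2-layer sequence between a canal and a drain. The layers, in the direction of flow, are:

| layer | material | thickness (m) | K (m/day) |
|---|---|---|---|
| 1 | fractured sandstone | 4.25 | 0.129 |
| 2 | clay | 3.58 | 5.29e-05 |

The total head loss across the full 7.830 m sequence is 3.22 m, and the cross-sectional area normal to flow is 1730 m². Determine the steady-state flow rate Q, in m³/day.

0.0823

Flow is perpendicular to layering, so the layers act in series and the equivalent K is the thickness-weighted harmonic mean.
Total thickness L = 4.25 + 3.58 = 7.830 m.
Σ(b_i/K_i) = 4.25/0.129 + 3.58/5.29e-05 = 67708 d.
K_eq = L / Σ(b_i/K_i) = 7.830 / 67708 = 0.0001156 m/day.
Q = K_eq · A · (Δh/L) = 0.0001156 × 1730 × (3.22/7.830) = 0.08227 m³/day.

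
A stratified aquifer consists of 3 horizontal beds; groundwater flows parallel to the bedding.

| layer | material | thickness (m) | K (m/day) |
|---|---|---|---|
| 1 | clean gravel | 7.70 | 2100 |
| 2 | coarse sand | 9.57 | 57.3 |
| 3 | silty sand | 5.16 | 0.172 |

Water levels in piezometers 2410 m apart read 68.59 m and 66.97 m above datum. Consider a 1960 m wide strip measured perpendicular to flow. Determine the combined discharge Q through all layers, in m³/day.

22000

Flow is parallel to layering, so each bed carries its own Darcy discharge and the transmissivities add.
Σ(K_i·b_i) = 2100×7.70 + 57.3×9.57 + 0.172×5.16 = 16719 m²/day.
Hydraulic gradient i = (68.59 − 66.97) / 2410 = 1.62 / 2410 = 0.0006722.
Q = Σ(K_i·b_i) · W · i = 16719 × 1960 × 0.0006722 = 22028 m³/day.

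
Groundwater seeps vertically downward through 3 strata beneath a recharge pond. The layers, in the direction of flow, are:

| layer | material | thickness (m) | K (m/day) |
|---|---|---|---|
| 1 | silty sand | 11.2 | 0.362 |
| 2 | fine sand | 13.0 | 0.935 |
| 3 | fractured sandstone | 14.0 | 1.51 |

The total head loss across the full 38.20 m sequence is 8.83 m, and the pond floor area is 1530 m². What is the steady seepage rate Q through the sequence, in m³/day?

Flow is perpendicular to layering, so the layers act in series and the equivalent K is the thickness-weighted harmonic mean.
Total thickness L = 11.2 + 13.0 + 14.0 = 38.20 m.
Σ(b_i/K_i) = 11.2/0.362 + 13.0/0.935 + 14.0/1.51 = 54.11 d.
K_eq = L / Σ(b_i/K_i) = 38.20 / 54.11 = 0.7059 m/day.
Q = K_eq · A · (Δh/L) = 0.7059 × 1530 × (8.83/38.20) = 249.7 m³/day.

250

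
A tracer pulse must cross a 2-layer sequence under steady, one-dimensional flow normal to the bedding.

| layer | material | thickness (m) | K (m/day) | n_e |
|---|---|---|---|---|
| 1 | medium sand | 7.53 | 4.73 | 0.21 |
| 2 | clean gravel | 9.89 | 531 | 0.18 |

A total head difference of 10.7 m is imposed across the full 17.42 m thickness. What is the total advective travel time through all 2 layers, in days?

0.506

With flow normal to the layers, continuity requires the same specific discharge q through every layer.
Σ(b_i/K_i) = 7.53/4.73 + 9.89/531 = 1.611 d.
q = Δh / Σ(b_i/K_i) = 10.7 / 1.611 = 6.644 m/day.
In each layer the seepage velocity is v_i = q/n_i, so the layer transit time is t_i = b_i·n_i / q:
  layer 1 (medium sand): t_1 = 7.53 × 0.21 / 6.644 = 0.2380 d
  layer 2 (clean gravel): t_2 = 9.89 × 0.18 / 6.644 = 0.2680 d
Total t = Σ t_i = 0.5060 days.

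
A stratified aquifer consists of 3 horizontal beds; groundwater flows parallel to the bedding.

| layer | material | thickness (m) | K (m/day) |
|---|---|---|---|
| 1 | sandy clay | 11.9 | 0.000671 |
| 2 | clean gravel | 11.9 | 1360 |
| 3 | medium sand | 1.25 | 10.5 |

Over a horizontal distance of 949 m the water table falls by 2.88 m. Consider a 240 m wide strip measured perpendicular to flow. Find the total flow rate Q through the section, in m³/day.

11800

Flow is parallel to layering, so each bed carries its own Darcy discharge and the transmissivities add.
Σ(K_i·b_i) = 0.000671×11.9 + 1360×11.9 + 10.5×1.25 = 16197 m²/day.
Hydraulic gradient i = Δh / L = 2.88 / 949 = 0.003035.
Q = Σ(K_i·b_i) · W · i = 16197 × 240 × 0.003035 = 11797 m³/day.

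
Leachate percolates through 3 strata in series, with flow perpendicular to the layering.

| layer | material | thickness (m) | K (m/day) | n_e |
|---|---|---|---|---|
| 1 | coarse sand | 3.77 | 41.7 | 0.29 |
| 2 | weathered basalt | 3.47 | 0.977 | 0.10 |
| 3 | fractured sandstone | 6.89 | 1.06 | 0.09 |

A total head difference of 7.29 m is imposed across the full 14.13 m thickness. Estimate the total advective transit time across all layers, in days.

With flow normal to the layers, continuity requires the same specific discharge q through every layer.
Σ(b_i/K_i) = 3.77/41.7 + 3.47/0.977 + 6.89/1.06 = 10.14 d.
q = Δh / Σ(b_i/K_i) = 7.29 / 10.14 = 0.7188 m/day.
In each layer the seepage velocity is v_i = q/n_i, so the layer transit time is t_i = b_i·n_i / q:
  layer 1 (coarse sand): t_1 = 3.77 × 0.29 / 0.7188 = 1.521 d
  layer 2 (weathered basalt): t_2 = 3.47 × 0.10 / 0.7188 = 0.4828 d
  layer 3 (fractured sandstone): t_3 = 6.89 × 0.09 / 0.7188 = 0.8627 d
Total t = Σ t_i = 2.866 days.

2.87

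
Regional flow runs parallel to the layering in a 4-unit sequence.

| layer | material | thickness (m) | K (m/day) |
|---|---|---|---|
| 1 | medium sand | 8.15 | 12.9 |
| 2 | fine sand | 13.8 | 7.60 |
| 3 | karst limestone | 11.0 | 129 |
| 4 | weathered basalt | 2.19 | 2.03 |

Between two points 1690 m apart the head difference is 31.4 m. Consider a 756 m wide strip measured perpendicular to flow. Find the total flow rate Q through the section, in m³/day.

Flow is parallel to layering, so each bed carries its own Darcy discharge and the transmissivities add.
Σ(K_i·b_i) = 12.9×8.15 + 7.60×13.8 + 129×11.0 + 2.03×2.19 = 1633 m²/day.
Hydraulic gradient i = Δh / L = 31.4 / 1690 = 0.01858.
Q = Σ(K_i·b_i) · W · i = 1633 × 756 × 0.01858 = 22944 m³/day.

22900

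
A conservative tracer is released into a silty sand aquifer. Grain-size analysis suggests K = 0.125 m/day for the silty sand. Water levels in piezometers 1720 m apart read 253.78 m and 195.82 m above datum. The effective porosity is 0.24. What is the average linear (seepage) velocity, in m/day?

0.0176

Hydraulic gradient i = (253.78 − 195.82) / 1720 = 57.96 / 1720 = 0.03370.
Darcy flux q = K · i = 0.1250 × 0.03370 = 0.004212 m/day.
Seepage velocity v = q / n_e = 0.004212 / 0.24 = 0.01755 m/day.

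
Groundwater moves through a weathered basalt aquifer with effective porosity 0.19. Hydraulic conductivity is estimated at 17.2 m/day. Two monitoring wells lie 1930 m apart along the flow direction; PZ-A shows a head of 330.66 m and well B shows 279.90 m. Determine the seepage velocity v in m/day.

2.38

Hydraulic gradient i = (330.66 − 279.90) / 1930 = 50.76 / 1930 = 0.02630.
Darcy flux q = K · i = 17.20 × 0.02630 = 0.4524 m/day.
Seepage velocity v = q / n_e = 0.4524 / 0.19 = 2.381 m/day.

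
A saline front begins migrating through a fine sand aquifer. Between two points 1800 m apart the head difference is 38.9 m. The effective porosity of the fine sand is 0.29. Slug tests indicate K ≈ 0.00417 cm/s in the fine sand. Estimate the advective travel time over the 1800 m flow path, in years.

Convert K: 0.00417 cm/s × 864 = 3.603 m/day.
Hydraulic gradient i = Δh / L = 38.9 / 1800 = 0.02161.
Darcy flux q = K · i = 3.603 × 0.02161 = 0.07786 m/day.
Seepage velocity v = q / n_e = 0.07786 / 0.29 = 0.2685 m/day.
Travel time t = L / v = 1800 / 0.2685 = 6704 days = 18.35 years.

18.4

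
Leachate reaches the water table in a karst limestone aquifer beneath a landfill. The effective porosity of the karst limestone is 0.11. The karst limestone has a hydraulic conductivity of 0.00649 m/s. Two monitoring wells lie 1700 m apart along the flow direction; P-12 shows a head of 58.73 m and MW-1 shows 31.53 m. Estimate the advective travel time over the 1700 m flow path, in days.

Convert K: 0.00649 m/s × 86400 = 560.7 m/day.
Hydraulic gradient i = (58.73 − 31.53) / 1700 = 27.2 / 1700 = 0.01600.
Darcy flux q = K · i = 560.7 × 0.01600 = 8.972 m/day.
Seepage velocity v = q / n_e = 8.972 / 0.11 = 81.56 m/day.
Travel time t = L / v = 1700 / 81.56 = 20.84 days.

20.8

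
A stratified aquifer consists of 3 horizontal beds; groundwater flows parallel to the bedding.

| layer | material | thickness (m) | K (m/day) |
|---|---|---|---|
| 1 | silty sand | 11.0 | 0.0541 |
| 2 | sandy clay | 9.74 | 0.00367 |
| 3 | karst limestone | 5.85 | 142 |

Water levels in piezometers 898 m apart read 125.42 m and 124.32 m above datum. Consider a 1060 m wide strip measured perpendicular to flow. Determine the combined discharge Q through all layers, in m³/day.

Flow is parallel to layering, so each bed carries its own Darcy discharge and the transmissivities add.
Σ(K_i·b_i) = 0.0541×11.0 + 0.00367×9.74 + 142×5.85 = 831.3 m²/day.
Hydraulic gradient i = (125.42 − 124.32) / 898 = 1.1 / 898 = 0.001225.
Q = Σ(K_i·b_i) · W · i = 831.3 × 1060 × 0.001225 = 1079 m³/day.

1080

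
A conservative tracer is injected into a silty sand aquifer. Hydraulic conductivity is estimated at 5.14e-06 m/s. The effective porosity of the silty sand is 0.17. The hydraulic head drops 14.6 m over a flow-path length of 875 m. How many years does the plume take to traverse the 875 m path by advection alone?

Convert K: 5.14e-06 m/s × 86400 = 0.4441 m/day.
Hydraulic gradient i = Δh / L = 14.6 / 875 = 0.01669.
Darcy flux q = K · i = 0.4441 × 0.01669 = 0.007410 m/day.
Seepage velocity v = q / n_e = 0.007410 / 0.17 = 0.04359 m/day.
Travel time t = L / v = 875 / 0.04359 = 20074 days = 54.96 years.

55.0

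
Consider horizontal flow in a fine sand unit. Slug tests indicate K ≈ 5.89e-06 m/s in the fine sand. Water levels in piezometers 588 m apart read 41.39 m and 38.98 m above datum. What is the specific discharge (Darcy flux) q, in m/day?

Convert K: 5.89e-06 m/s × 86400 = 0.5089 m/day.
Hydraulic gradient i = (41.39 − 38.98) / 588 = 2.41 / 588 = 0.004099.
Specific discharge q = K · i = 0.5089 × 0.004099 = 0.002086 m/day.

0.00209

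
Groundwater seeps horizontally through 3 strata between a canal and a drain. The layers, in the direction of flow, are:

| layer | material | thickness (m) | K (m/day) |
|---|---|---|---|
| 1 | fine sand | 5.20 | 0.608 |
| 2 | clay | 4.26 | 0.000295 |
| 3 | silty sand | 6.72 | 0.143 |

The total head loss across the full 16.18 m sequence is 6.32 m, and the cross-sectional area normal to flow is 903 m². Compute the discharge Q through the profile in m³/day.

Flow is perpendicular to layering, so the layers act in series and the equivalent K is the thickness-weighted harmonic mean.
Total thickness L = 5.20 + 4.26 + 6.72 = 16.18 m.
Σ(b_i/K_i) = 5.20/0.608 + 4.26/0.000295 + 6.72/0.143 = 14496 d.
K_eq = L / Σ(b_i/K_i) = 16.18 / 14496 = 0.001116 m/day.
Q = K_eq · A · (Δh/L) = 0.001116 × 903 × (6.32/16.18) = 0.3937 m³/day.

0.394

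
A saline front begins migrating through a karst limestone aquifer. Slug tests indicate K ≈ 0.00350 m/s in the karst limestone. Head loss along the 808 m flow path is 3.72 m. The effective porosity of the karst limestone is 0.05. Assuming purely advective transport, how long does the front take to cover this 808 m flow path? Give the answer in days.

29.0

Convert K: 0.00350 m/s × 86400 = 302.4 m/day.
Hydraulic gradient i = Δh / L = 3.72 / 808 = 0.004604.
Darcy flux q = K · i = 302.4 × 0.004604 = 1.392 m/day.
Seepage velocity v = q / n_e = 1.392 / 0.05 = 27.84 m/day.
Travel time t = L / v = 808 / 27.84 = 29.02 days.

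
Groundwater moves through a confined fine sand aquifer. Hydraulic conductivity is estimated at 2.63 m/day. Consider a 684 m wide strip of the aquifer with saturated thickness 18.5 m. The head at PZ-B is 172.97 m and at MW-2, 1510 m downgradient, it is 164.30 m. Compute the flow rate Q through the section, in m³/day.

191

Cross-sectional area A = 684 × 18.5 = 12654 m².
Hydraulic gradient i = (172.97 − 164.30) / 1510 = 8.67 / 1510 = 0.005742.
Darcy's law: Q = K · A · i = 2.630 × 12654 × 0.005742 = 191.1 m³/day.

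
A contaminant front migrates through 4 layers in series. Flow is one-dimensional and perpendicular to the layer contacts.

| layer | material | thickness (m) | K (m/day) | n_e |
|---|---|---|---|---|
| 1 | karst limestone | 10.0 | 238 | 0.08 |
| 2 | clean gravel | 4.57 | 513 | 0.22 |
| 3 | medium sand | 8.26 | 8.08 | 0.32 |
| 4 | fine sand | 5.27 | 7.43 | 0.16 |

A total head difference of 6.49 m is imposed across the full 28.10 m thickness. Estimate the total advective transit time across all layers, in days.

With flow normal to the layers, continuity requires the same specific discharge q through every layer.
Σ(b_i/K_i) = 10.0/238 + 4.57/513 + 8.26/8.08 + 5.27/7.43 = 1.782 d.
q = Δh / Σ(b_i/K_i) = 6.49 / 1.782 = 3.641 m/day.
In each layer the seepage velocity is v_i = q/n_i, so the layer transit time is t_i = b_i·n_i / q:
  layer 1 (karst limestone): t_1 = 10.0 × 0.08 / 3.641 = 0.2197 d
  layer 2 (clean gravel): t_2 = 4.57 × 0.22 / 3.641 = 0.2761 d
  layer 3 (medium sand): t_3 = 8.26 × 0.32 / 3.641 = 0.7260 d
  layer 4 (fine sand): t_4 = 5.27 × 0.16 / 3.641 = 0.2316 d
Total t = Σ t_i = 1.453 days.

1.45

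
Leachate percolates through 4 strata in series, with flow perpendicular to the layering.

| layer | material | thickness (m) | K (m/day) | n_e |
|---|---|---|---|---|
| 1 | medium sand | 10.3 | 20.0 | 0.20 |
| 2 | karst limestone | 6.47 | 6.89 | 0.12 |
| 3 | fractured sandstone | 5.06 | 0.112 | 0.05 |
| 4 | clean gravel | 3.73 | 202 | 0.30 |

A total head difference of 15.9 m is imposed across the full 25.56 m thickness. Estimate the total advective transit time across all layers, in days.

12.3

With flow normal to the layers, continuity requires the same specific discharge q through every layer.
Σ(b_i/K_i) = 10.3/20.0 + 6.47/6.89 + 5.06/0.112 + 3.73/202 = 46.65 d.
q = Δh / Σ(b_i/K_i) = 15.9 / 46.65 = 0.3408 m/day.
In each layer the seepage velocity is v_i = q/n_i, so the layer transit time is t_i = b_i·n_i / q:
  layer 1 (medium sand): t_1 = 10.3 × 0.20 / 0.3408 = 6.044 d
  layer 2 (karst limestone): t_2 = 6.47 × 0.12 / 0.3408 = 2.278 d
  layer 3 (fractured sandstone): t_3 = 5.06 × 0.05 / 0.3408 = 0.7423 d
  layer 4 (clean gravel): t_4 = 3.73 × 0.30 / 0.3408 = 3.283 d
Total t = Σ t_i = 12.35 days.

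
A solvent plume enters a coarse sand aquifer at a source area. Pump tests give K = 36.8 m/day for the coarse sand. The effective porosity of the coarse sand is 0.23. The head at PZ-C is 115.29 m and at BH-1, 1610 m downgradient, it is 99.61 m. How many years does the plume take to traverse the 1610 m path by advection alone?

2.83

Hydraulic gradient i = (115.29 − 99.61) / 1610 = 15.68 / 1610 = 0.009739.
Darcy flux q = K · i = 36.80 × 0.009739 = 0.3584 m/day.
Seepage velocity v = q / n_e = 0.3584 / 0.23 = 1.558 m/day.
Travel time t = L / v = 1610 / 1.558 = 1033 days = 2.829 years.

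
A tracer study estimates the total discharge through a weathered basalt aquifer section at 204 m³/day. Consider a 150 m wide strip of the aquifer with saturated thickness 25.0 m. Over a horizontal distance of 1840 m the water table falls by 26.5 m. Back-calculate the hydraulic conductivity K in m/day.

Cross-sectional area A = 150 × 25.0 = 3750 m².
Hydraulic gradient i = Δh / L = 26.5 / 1840 = 0.01440.
From Q = K·A·i, K = Q / (A·i) = 204 / (3750 × 0.01440) = 3.777 m/day.

3.78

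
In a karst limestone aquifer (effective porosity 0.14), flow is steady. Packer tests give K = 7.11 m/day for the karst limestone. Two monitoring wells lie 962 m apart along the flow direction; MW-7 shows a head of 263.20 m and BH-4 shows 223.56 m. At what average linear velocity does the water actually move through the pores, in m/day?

Hydraulic gradient i = (263.20 − 223.56) / 962 = 39.64 / 962 = 0.04121.
Darcy flux q = K · i = 7.110 × 0.04121 = 0.2930 m/day.
Seepage velocity v = q / n_e = 0.2930 / 0.14 = 2.093 m/day.

2.09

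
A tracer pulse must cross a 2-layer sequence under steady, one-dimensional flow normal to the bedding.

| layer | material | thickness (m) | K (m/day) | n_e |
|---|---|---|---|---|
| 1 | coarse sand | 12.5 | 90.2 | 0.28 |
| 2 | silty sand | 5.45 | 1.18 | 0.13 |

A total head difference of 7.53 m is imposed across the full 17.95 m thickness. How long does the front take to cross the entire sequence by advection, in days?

2.66

With flow normal to the layers, continuity requires the same specific discharge q through every layer.
Σ(b_i/K_i) = 12.5/90.2 + 5.45/1.18 = 4.757 d.
q = Δh / Σ(b_i/K_i) = 7.53 / 4.757 = 1.583 m/day.
In each layer the seepage velocity is v_i = q/n_i, so the layer transit time is t_i = b_i·n_i / q:
  layer 1 (coarse sand): t_1 = 12.5 × 0.28 / 1.583 = 2.211 d
  layer 2 (silty sand): t_2 = 5.45 × 0.13 / 1.583 = 0.4476 d
Total t = Σ t_i = 2.659 days.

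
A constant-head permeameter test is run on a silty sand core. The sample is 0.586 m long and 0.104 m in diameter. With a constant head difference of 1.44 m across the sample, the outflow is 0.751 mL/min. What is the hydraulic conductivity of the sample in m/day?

Cross-sectional area A = π·(d/2)² = π × (0.104/2)² = 0.008495 m².
Convert discharge: 0.751 mL/min = 1.252e-08 m³/s.
Darcy's law rearranged: K = Q·L / (A·Δh) = 1.252e-08 × 0.586 / (0.008495 × 1.44) = 5.996e-07 m/s = 0.05181 m/day.

0.0518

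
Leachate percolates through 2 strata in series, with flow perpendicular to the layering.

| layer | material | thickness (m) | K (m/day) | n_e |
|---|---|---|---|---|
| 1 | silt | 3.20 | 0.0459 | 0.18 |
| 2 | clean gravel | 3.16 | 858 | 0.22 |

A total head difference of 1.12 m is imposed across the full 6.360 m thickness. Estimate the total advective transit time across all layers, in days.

With flow normal to the layers, continuity requires the same specific discharge q through every layer.
Σ(b_i/K_i) = 3.20/0.0459 + 3.16/858 = 69.72 d.
q = Δh / Σ(b_i/K_i) = 1.12 / 69.72 = 0.01606 m/day.
In each layer the seepage velocity is v_i = q/n_i, so the layer transit time is t_i = b_i·n_i / q:
  layer 1 (silt): t_1 = 3.20 × 0.18 / 0.01606 = 35.86 d
  layer 2 (clean gravel): t_2 = 3.16 × 0.22 / 0.01606 = 43.28 d
Total t = Σ t_i = 79.13 days.

79.1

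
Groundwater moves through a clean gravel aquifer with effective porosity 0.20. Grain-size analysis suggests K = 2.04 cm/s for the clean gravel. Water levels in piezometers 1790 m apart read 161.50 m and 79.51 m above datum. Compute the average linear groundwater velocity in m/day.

404

Convert K: 2.04 cm/s × 864 = 1763 m/day.
Hydraulic gradient i = (161.50 − 79.51) / 1790 = 81.99 / 1790 = 0.04580.
Darcy flux q = K · i = 1763 × 0.04580 = 80.73 m/day.
Seepage velocity v = q / n_e = 80.73 / 0.20 = 403.7 m/day.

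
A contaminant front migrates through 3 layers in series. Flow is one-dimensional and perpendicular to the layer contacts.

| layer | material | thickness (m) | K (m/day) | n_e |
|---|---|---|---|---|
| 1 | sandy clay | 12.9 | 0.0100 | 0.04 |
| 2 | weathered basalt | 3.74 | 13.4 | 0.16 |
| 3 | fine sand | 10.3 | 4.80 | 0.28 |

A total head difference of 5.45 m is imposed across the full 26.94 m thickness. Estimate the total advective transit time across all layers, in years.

2.60

With flow normal to the layers, continuity requires the same specific discharge q through every layer.
Σ(b_i/K_i) = 12.9/0.0100 + 3.74/13.4 + 10.3/4.80 = 1292 d.
q = Δh / Σ(b_i/K_i) = 5.45 / 1292 = 0.004217 m/day.
In each layer the seepage velocity is v_i = q/n_i, so the layer transit time is t_i = b_i·n_i / q:
  layer 1 (sandy clay): t_1 = 12.9 × 0.04 / 0.004217 = 122.4 d
  layer 2 (weathered basalt): t_2 = 3.74 × 0.16 / 0.004217 = 141.9 d
  layer 3 (fine sand): t_3 = 10.3 × 0.28 / 0.004217 = 683.9 d
Total t = Σ t_i = 948.2 days = 2.596 years.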